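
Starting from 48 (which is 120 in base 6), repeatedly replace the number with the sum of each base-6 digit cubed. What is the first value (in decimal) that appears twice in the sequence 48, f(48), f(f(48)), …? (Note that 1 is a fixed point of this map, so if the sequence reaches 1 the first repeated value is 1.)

48 = (1,2,0)_6 → 1³ + 2³ + 0³ = 9
9 = (1,3)_6 → 1³ + 3³ = 28
28 = (4,4)_6 → 4³ + 4³ = 128
128 = (3,3,2)_6 → 3³ + 3³ + 2³ = 62
62 = (1,4,2)_6 → 1³ + 4³ + 2³ = 73
73 = (2,0,1)_6 → 2³ + 0³ + 1³ = 9  — 9 already appeared earlier.

9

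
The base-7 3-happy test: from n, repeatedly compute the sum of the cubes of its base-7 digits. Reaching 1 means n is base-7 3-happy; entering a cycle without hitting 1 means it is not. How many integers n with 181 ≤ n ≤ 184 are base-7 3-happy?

181: 181 → 307 → 433 → 343 → 1  (reaches 1)
182: 182 → 152 → 152  (repeats 152)
183: 183 → 153 → 243 → 405 → 219 → 99 → 9 → 9  (repeats 9)
184: 184 → 160 → 244 → 496 → 244  (repeats 244)
base-7 3-happy: 181

1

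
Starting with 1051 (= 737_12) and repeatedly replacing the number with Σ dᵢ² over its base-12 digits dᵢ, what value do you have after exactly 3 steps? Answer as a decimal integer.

35

1051 = (7,3,7)_12 → 7² + 3² + 7² = 107
107 = (8,11)_12 → 8² + 11² = 185
185 = (1,3,5)_12 → 1² + 3² + 5² = 35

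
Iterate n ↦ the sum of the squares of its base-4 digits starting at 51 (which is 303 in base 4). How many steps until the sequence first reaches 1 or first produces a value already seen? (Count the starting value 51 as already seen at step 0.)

5

51 = (3,0,3)_4 → 3² + 0² + 3² = 18
18 = (1,0,2)_4 → 1² + 0² + 2² = 5
5 = (1,1)_4 → 1² + 1² = 2
2 = (2)_4 → 2² = 4
4 = (1,0)_4 → 1² + 0² = 1  — reached 1.
That took 5 steps.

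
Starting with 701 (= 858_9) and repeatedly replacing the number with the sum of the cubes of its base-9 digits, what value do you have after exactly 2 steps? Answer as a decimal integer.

701 = (8,5,8)_9 → 1149
1149 = (1,5,1,6)_9 → 343

343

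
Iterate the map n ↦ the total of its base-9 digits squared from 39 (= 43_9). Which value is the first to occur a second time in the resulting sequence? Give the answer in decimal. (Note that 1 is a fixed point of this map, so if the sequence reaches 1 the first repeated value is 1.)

39 = (4,3)_9 → 4² + 3² = 16 + 9 = 25
25 = (2,7)_9 → 2² + 7² = 4 + 49 = 53
53 = (5,8)_9 → 5² + 8² = 25 + 64 = 89
89 = (1,0,8)_9 → 1² + 0² + 8² = 1 + 0 + 64 = 65
65 = (7,2)_9 → 7² + 2² = 49 + 4 = 53  — 53 already appeared earlier.

53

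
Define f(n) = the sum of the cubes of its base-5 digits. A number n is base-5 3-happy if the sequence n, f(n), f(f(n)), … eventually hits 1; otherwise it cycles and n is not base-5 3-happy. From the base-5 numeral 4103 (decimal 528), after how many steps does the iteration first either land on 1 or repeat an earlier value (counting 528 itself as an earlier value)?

528 = (4,1,0,3)_5 → 92
92 = (3,3,2)_5 → 62
62 = (2,2,2)_5 → 24
24 = (4,4)_5 → 128
128 = (1,0,0,3)_5 → 28
28 = (1,0,3)_5 → 28  — 28 repeats.
That took 6 steps.

6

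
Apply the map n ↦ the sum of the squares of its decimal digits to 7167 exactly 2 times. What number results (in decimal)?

7167 → 7² + 1² + 6² + 7² = 135
135 → 1² + 3² + 5² = 35

35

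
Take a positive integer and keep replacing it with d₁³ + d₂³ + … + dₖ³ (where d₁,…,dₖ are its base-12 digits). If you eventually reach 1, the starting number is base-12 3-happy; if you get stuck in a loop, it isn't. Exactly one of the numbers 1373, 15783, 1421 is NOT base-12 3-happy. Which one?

1373: 1373 → 1070 → 476 → 566 → 1366 → 1854 → 1217 → 762 → 368 → 736 → 190 → 1028 → 856 → 1520 → 1728 → 1  — reaches 1 (base-12 3-happy)
15783: 15783 → 1100 → 1198 → 1539 → 1539  — repeats 1539 (not base-12 3-happy)
1421: 1421 → 1854 → 1217 → 762 → 368 → 736 → 190 → 1028 → 856 → 1520 → 1728 → 1  — reaches 1 (base-12 3-happy)

15783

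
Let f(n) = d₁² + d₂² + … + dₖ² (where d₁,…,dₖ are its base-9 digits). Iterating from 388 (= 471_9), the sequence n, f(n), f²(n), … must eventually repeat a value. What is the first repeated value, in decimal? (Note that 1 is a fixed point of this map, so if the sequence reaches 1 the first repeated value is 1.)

74

388 = (4,7,1)_9 → 4² + 7² + 1² = 16 + 49 + 1 = 66
66 = (7,3)_9 → 7² + 3² = 49 + 9 = 58
58 = (6,4)_9 → 6² + 4² = 36 + 16 = 52
52 = (5,7)_9 → 5² + 7² = 25 + 49 = 74
74 = (8,2)_9 → 8² + 2² = 64 + 4 = 68
68 = (7,5)_9 → 7² + 5² = 49 + 25 = 74  — 74 already appeared earlier.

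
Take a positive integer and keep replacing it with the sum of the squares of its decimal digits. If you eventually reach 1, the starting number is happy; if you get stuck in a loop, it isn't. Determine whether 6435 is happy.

6435 → 86
86 → 100
100 → 1  — reached 1.

happy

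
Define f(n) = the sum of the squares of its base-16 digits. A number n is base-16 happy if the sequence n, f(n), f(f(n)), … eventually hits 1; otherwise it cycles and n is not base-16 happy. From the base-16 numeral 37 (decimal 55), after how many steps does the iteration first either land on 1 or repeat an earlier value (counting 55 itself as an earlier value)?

55 = (3,7)_16 → 3² + 7² = 9 + 49 = 58
58 = (3,10)_16 → 3² + 10² = 9 + 100 = 109
109 = (6,13)_16 → 6² + 13² = 36 + 169 = 205
205 = (12,13)_16 → 12² + 13² = 144 + 169 = 313
313 = (1,3,9)_16 → 1² + 3² + 9² = 1 + 9 + 81 = 91
91 = (5,11)_16 → 5² + 11² = 25 + 121 = 146
146 = (9,2)_16 → 9² + 2² = 81 + 4 = 85
85 = (5,5)_16 → 5² + 5² = 25 + 25 = 50
50 = (3,2)_16 → 3² + 2² = 9 + 4 = 13
13 = (13)_16 → 13² = 169
169 = (10,9)_16 → 10² + 9² = 100 + 81 = 181
181 = (11,5)_16 → 11² + 5² = 121 + 25 = 146  — 146 repeats.
That took 12 steps.

12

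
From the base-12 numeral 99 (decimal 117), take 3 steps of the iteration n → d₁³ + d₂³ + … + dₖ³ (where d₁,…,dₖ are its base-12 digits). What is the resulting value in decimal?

762

117 = (9,9)_12 → 9³ + 9³ = 1458
1458 = (10,1,6)_12 → 10³ + 1³ + 6³ = 1217
1217 = (8,5,5)_12 → 8³ + 5³ + 5³ = 762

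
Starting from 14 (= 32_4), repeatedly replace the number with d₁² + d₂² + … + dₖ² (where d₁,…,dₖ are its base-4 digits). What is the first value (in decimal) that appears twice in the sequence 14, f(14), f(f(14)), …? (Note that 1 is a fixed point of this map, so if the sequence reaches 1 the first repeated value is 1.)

1

14 = (3,2)_4 → 3² + 2² = 13
13 = (3,1)_4 → 3² + 1² = 10
10 = (2,2)_4 → 2² + 2² = 8
8 = (2,0)_4 → 2² + 0² = 4
4 = (1,0)_4 → 1² + 0² = 1  — reached the fixed point 1.
1 → 1, so 1 is the first repeated value.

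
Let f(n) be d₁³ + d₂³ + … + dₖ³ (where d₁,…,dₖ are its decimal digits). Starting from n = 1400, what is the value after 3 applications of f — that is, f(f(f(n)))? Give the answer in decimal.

92

1400 → 1³ + 4³ + 0³ + 0³ = 65
65 → 6³ + 5³ = 341
341 → 3³ + 4³ + 1³ = 92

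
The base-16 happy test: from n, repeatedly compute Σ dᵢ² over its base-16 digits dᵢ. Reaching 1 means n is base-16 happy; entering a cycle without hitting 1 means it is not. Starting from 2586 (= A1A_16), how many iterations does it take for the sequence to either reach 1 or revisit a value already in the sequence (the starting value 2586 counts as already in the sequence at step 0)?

10

2586 = (10,1,10)_16 → 10² + 1² + 10² = 100 + 1 + 100 = 201
201 = (12,9)_16 → 12² + 9² = 144 + 81 = 225
225 = (14,1)_16 → 14² + 1² = 196 + 1 = 197
197 = (12,5)_16 → 12² + 5² = 144 + 25 = 169
169 = (10,9)_16 → 10² + 9² = 100 + 81 = 181
181 = (11,5)_16 → 11² + 5² = 121 + 25 = 146
146 = (9,2)_16 → 9² + 2² = 81 + 4 = 85
85 = (5,5)_16 → 5² + 5² = 25 + 25 = 50
50 = (3,2)_16 → 3² + 2² = 9 + 4 = 13
13 = (13)_16 → 13² = 169  — 169 repeats.
That took 10 steps.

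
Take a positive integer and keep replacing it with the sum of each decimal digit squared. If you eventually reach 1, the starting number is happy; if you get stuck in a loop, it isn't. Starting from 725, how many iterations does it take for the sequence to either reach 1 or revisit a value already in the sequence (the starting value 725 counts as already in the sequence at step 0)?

13

725 → 7² + 2² + 5² = 49 + 4 + 25 = 78
78 → 7² + 8² = 49 + 64 = 113
113 → 1² + 1² + 3² = 1 + 1 + 9 = 11
11 → 1² + 1² = 1 + 1 = 2
2 → 2² = 4
4 → 4² = 16
16 → 1² + 6² = 1 + 36 = 37
37 → 3² + 7² = 9 + 49 = 58
58 → 5² + 8² = 25 + 64 = 89
89 → 8² + 9² = 64 + 81 = 145
145 → 1² + 4² + 5² = 1 + 16 + 25 = 42
42 → 4² + 2² = 16 + 4 = 20
20 → 2² + 0² = 4 + 0 = 4  — 4 repeats.
That took 13 steps.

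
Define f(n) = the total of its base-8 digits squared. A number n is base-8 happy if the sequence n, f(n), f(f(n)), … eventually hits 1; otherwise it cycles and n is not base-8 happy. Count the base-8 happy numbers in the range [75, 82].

75: 75 → 11 → 10 → 5 → 25 → 10  — not base-8 happy
76: 76 → 18 → 8 → 1  — base-8 happy
77: 77 → 27 → 18 → 8 → 1  — base-8 happy
78: 78 → 38 → 52 → 52  — not base-8 happy
79: 79 → 51 → 45 → 50 → 40 → 25 → 10 → 5 → 25  — not base-8 happy
80: 80 → 5 → 25 → 10 → 5  — not base-8 happy
81: 81 → 6 → 36 → 32 → 16 → 4 → 16  — not base-8 happy
82: 82 → 9 → 2 → 4 → 16 → 4  — not base-8 happy
base-8 happy: 76, 77

2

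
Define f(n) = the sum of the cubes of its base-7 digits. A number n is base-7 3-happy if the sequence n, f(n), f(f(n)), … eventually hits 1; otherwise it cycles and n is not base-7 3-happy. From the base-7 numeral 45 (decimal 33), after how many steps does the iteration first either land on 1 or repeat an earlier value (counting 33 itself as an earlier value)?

33 = (4,5)_7 → 189
189 = (3,6,0)_7 → 243
243 = (4,6,5)_7 → 405
405 = (1,1,1,6)_7 → 219
219 = (4,3,2)_7 → 99
99 = (2,0,1)_7 → 9
9 = (1,2)_7 → 9  — 9 repeats.
That took 7 steps.

7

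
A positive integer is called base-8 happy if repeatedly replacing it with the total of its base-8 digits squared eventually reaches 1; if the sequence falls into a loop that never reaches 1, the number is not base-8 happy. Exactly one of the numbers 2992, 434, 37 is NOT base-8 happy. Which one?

37

2992: 2992 → 97 → 18 → 8 → 1  — reaches 1 (base-8 happy)
434: 434 → 76 → 18 → 8 → 1  — reaches 1 (base-8 happy)
37: 37 → 41 → 26 → 13 → 26  — repeats 26 (not base-8 happy)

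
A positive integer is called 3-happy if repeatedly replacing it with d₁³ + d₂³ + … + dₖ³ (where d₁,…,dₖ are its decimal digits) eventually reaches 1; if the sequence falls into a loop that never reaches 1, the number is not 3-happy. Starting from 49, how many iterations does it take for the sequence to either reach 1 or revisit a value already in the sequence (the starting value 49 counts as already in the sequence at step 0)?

5

49 → 4³ + 9³ = 64 + 729 = 793
793 → 7³ + 9³ + 3³ = 343 + 729 + 27 = 1099
1099 → 1³ + 0³ + 9³ + 9³ = 1 + 0 + 729 + 729 = 1459
1459 → 1³ + 4³ + 5³ + 9³ = 1 + 64 + 125 + 729 = 919
919 → 9³ + 1³ + 9³ = 729 + 1 + 729 = 1459  — 1459 repeats.
That took 5 steps.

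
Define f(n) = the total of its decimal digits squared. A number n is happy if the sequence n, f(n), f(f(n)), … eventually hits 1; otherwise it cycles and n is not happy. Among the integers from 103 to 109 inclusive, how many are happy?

103: 103 → 10 → 1  (reaches 1)
104: 104 → 17 → 50 → 25 → 29 → 85 → 89 → 145 → 42 → 20 → 4 → 16 → 37 → 58 → 89  (repeats 89)
105: 105 → 26 → 40 → 16 → 37 → 58 → 89 → 145 → 42 → 20 → 4 → 16  (repeats 16)
106: 106 → 37 → 58 → 89 → 145 → 42 → 20 → 4 → 16 → 37  (repeats 37)
107: 107 → 50 → 25 → 29 → 85 → 89 → 145 → 42 → 20 → 4 → 16 → 37 → 58 → 89  (repeats 89)
108: 108 → 65 → 61 → 37 → 58 → 89 → 145 → 42 → 20 → 4 → 16 → 37  (repeats 37)
109: 109 → 82 → 68 → 100 → 1  (reaches 1)
happy: 103, 109

2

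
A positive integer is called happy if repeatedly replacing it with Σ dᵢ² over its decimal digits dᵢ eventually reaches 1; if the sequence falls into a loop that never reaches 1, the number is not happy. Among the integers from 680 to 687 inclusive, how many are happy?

2

680: 680 → 100 → 1  — happy
681: 681 → 101 → 2 → 4 → 16 → 37 → 58 → 89 → 145 → 42 → 20 → 4  — not happy
682: 682 → 104 → 17 → 50 → 25 → 29 → 85 → 89 → 145 → 42 → 20 → 4 → 16 → 37 → 58 → 89  — not happy
683: 683 → 109 → 82 → 68 → 100 → 1  — happy
684: 684 → 116 → 38 → 73 → 58 → 89 → 145 → 42 → 20 → 4 → 16 → 37 → 58  — not happy
685: 685 → 125 → 30 → 9 → 81 → 65 → 61 → 37 → 58 → 89 → 145 → 42 → 20 → 4 → 16 → 37  — not happy
686: 686 → 136 → 46 → 52 → 29 → 85 → 89 → 145 → 42 → 20 → 4 → 16 → 37 → 58 → 89  — not happy
687: 687 → 149 → 98 → 145 → 42 → 20 → 4 → 16 → 37 → 58 → 89 → 145  — not happy
happy: 680, 683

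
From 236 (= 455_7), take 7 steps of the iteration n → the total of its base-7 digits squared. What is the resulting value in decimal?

236 = (4,5,5)_7 → 4² + 5² + 5² = 16 + 25 + 25 = 66
66 = (1,2,3)_7 → 1² + 2² + 3² = 1 + 4 + 9 = 14
14 = (2,0)_7 → 2² + 0² = 4 + 0 = 4
4 = (4)_7 → 4² = 16
16 = (2,2)_7 → 2² + 2² = 4 + 4 = 8
8 = (1,1)_7 → 1² + 1² = 1 + 1 = 2
2 = (2)_7 → 2² = 4

4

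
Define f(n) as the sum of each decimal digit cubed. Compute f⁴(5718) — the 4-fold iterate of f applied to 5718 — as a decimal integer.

513

5718 → 981
981 → 1242
1242 → 81
81 → 513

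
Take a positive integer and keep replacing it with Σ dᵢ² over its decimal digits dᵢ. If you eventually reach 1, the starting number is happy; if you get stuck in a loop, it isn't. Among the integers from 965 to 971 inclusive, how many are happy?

1

965: 965 → 142 → 21 → 5 → 25 → 29 → 85 → 89 → 145 → 42 → 20 → 4 → 16 → 37 → 58 → 89  — not happy
966: 966 → 153 → 35 → 34 → 25 → 29 → 85 → 89 → 145 → 42 → 20 → 4 → 16 → 37 → 58 → 89  — not happy
967: 967 → 166 → 73 → 58 → 89 → 145 → 42 → 20 → 4 → 16 → 37 → 58  — not happy
968: 968 → 181 → 66 → 72 → 53 → 34 → 25 → 29 → 85 → 89 → 145 → 42 → 20 → 4 → 16 → 37 → 58 → 89  — not happy
969: 969 → 198 → 146 → 53 → 34 → 25 → 29 → 85 → 89 → 145 → 42 → 20 → 4 → 16 → 37 → 58 → 89  — not happy
970: 970 → 130 → 10 → 1  — happy
971: 971 → 131 → 11 → 2 → 4 → 16 → 37 → 58 → 89 → 145 → 42 → 20 → 4  — not happy
happy: 970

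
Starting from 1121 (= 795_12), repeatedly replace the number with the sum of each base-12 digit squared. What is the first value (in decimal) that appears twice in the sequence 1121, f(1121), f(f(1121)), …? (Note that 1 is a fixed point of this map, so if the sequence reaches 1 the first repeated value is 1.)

104

1121 = (7,9,5)_12 → 7² + 9² + 5² = 155
155 = (1,0,11)_12 → 1² + 0² + 11² = 122
122 = (10,2)_12 → 10² + 2² = 104
104 = (8,8)_12 → 8² + 8² = 128
128 = (10,8)_12 → 10² + 8² = 164
164 = (1,1,8)_12 → 1² + 1² + 8² = 66
66 = (5,6)_12 → 5² + 6² = 61
61 = (5,1)_12 → 5² + 1² = 26
26 = (2,2)_12 → 2² + 2² = 8
8 = (8)_12 → 8² = 64
64 = (5,4)_12 → 5² + 4² = 41
41 = (3,5)_12 → 3² + 5² = 34
34 = (2,10)_12 → 2² + 10² = 104  — 104 already appeared earlier.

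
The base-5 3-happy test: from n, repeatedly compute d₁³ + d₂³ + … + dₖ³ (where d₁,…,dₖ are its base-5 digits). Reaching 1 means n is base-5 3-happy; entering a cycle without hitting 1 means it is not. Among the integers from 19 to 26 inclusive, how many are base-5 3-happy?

19: 19 → 91 → 55 → 9 → 65 → 35 → 9  (repeats 9)
20: 20 → 64 → 80 → 28 → 28  (repeats 28)
21: 21 → 65 → 35 → 9 → 65  (repeats 65)
22: 22 → 72 → 80 → 28 → 28  (repeats 28)
23: 23 → 91 → 55 → 9 → 65 → 35 → 9  (repeats 9)
24: 24 → 128 → 28 → 28  (repeats 28)
25: 25 → 1  (reaches 1)
26: 26 → 2 → 8 → 28 → 28  (repeats 28)
base-5 3-happy: 25

1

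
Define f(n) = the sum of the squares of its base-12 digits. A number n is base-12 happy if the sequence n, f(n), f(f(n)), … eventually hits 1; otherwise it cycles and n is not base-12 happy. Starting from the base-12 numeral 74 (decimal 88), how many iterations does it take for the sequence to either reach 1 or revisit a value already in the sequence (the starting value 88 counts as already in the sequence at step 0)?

4

88 = (7,4)_12 → 7² + 4² = 49 + 16 = 65
65 = (5,5)_12 → 5² + 5² = 25 + 25 = 50
50 = (4,2)_12 → 4² + 2² = 16 + 4 = 20
20 = (1,8)_12 → 1² + 8² = 1 + 64 = 65  — 65 repeats.
That took 4 steps.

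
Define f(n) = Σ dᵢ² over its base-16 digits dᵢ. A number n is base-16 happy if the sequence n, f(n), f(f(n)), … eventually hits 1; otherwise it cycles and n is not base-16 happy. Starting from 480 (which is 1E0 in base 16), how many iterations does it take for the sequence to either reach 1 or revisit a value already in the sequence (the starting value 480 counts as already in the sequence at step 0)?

480 = (1,14,0)_16 → 1² + 14² + 0² = 197
197 = (12,5)_16 → 12² + 5² = 169
169 = (10,9)_16 → 10² + 9² = 181
181 = (11,5)_16 → 11² + 5² = 146
146 = (9,2)_16 → 9² + 2² = 85
85 = (5,5)_16 → 5² + 5² = 50
50 = (3,2)_16 → 3² + 2² = 13
13 = (13)_16 → 13² = 169  — 169 repeats.
That took 8 steps.

8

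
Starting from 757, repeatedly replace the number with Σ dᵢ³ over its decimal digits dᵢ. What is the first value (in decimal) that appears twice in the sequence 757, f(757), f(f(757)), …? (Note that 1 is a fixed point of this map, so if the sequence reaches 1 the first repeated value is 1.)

370

757 → 7³ + 5³ + 7³ = 343 + 125 + 343 = 811
811 → 8³ + 1³ + 1³ = 512 + 1 + 1 = 514
514 → 5³ + 1³ + 4³ = 125 + 1 + 64 = 190
190 → 1³ + 9³ + 0³ = 1 + 729 + 0 = 730
730 → 7³ + 3³ + 0³ = 343 + 27 + 0 = 370
370 → 3³ + 7³ + 0³ = 27 + 343 + 0 = 370  — 370 already appeared earlier.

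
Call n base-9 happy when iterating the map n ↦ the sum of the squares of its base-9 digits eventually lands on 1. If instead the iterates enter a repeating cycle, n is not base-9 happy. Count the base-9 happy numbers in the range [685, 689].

1

685: 685 → 81 → 1  — base-9 happy
686: 686 → 84 → 10 → 2 → 4 → 16 → 50 → 50  — not base-9 happy
687: 687 → 89 → 65 → 53 → 89  — not base-9 happy
688: 688 → 96 → 38 → 20 → 8 → 64 → 50 → 50  — not base-9 happy
689: 689 → 105 → 41 → 41  — not base-9 happy
base-9 happy: 685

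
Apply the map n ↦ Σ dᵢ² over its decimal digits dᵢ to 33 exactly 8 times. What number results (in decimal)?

42

33 → 3² + 3² = 18
18 → 1² + 8² = 65
65 → 6² + 5² = 61
61 → 6² + 1² = 37
37 → 3² + 7² = 58
58 → 5² + 8² = 89
89 → 8² + 9² = 145
145 → 1² + 4² + 5² = 42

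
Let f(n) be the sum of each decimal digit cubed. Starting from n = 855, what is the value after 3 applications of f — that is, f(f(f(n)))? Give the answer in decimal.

855 → 8³ + 5³ + 5³ = 512 + 125 + 125 = 762
762 → 7³ + 6³ + 2³ = 343 + 216 + 8 = 567
567 → 5³ + 6³ + 7³ = 125 + 216 + 343 = 684

684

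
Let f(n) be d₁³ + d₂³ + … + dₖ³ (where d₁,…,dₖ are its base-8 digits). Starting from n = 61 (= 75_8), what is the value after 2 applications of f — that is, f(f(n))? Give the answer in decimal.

61 = (7,5)_8 → 7³ + 5³ = 468
468 = (7,2,4)_8 → 7³ + 2³ + 4³ = 415

415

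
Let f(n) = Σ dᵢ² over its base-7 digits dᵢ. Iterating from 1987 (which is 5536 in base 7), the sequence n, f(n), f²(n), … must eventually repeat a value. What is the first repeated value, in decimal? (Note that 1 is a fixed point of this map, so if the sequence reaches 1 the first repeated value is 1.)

17

1987 = (5,5,3,6)_7 → 5² + 5² + 3² + 6² = 25 + 25 + 9 + 36 = 95
95 = (1,6,4)_7 → 1² + 6² + 4² = 1 + 36 + 16 = 53
53 = (1,0,4)_7 → 1² + 0² + 4² = 1 + 0 + 16 = 17
17 = (2,3)_7 → 2² + 3² = 4 + 9 = 13
13 = (1,6)_7 → 1² + 6² = 1 + 36 = 37
37 = (5,2)_7 → 5² + 2² = 25 + 4 = 29
29 = (4,1)_7 → 4² + 1² = 16 + 1 = 17  — 17 already appeared earlier.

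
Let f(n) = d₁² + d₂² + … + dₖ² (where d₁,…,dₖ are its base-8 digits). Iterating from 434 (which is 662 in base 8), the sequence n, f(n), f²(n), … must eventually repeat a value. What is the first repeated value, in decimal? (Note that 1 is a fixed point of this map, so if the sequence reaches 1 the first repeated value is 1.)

434 = (6,6,2)_8 → 6² + 6² + 2² = 76
76 = (1,1,4)_8 → 1² + 1² + 4² = 18
18 = (2,2)_8 → 2² + 2² = 8
8 = (1,0)_8 → 1² + 0² = 1  — reached the fixed point 1.
1 → 1, so 1 is the first repeated value.

1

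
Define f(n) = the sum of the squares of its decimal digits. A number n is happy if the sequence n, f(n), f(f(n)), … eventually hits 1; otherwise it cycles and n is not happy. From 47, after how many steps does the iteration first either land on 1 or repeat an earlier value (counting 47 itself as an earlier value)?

47 → 65
65 → 61
61 → 37
37 → 58
58 → 89
89 → 145
145 → 42
42 → 20
20 → 4
4 → 16
16 → 37  — 37 repeats.
That took 11 steps.

11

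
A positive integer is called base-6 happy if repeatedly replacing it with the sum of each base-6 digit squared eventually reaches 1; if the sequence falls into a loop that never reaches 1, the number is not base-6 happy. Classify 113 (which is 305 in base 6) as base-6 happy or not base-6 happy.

not base-6 happy

113 = (3,0,5)_6 → 3² + 0² + 5² = 9 + 0 + 25 = 34
34 = (5,4)_6 → 5² + 4² = 25 + 16 = 41
41 = (1,0,5)_6 → 1² + 0² + 5² = 1 + 0 + 25 = 26
26 = (4,2)_6 → 4² + 2² = 16 + 4 = 20
20 = (3,2)_6 → 3² + 2² = 9 + 4 = 13
13 = (2,1)_6 → 2² + 1² = 4 + 1 = 5
5 = (5)_6 → 5² = 25
25 = (4,1)_6 → 4² + 1² = 16 + 1 = 17
17 = (2,5)_6 → 2² + 5² = 4 + 25 = 29
29 = (4,5)_6 → 4² + 5² = 16 + 25 = 41  — 41 already seen; the sequence cycles without reaching 1.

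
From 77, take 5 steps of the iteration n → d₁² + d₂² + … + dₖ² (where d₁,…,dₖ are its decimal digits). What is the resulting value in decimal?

77 → 98
98 → 145
145 → 42
42 → 20
20 → 4

4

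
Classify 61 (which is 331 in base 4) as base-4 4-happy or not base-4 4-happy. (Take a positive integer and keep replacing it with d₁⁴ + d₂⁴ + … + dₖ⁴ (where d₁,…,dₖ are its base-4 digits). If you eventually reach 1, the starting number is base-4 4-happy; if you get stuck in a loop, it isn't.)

61 = (3,3,1)_4 → 3⁴ + 3⁴ + 1⁴ = 81 + 81 + 1 = 163
163 = (2,2,0,3)_4 → 2⁴ + 2⁴ + 0⁴ + 3⁴ = 16 + 16 + 0 + 81 = 113
113 = (1,3,0,1)_4 → 1⁴ + 3⁴ + 0⁴ + 1⁴ = 1 + 81 + 0 + 1 = 83
83 = (1,1,0,3)_4 → 1⁴ + 1⁴ + 0⁴ + 3⁴ = 1 + 1 + 0 + 81 = 83  — 83 already seen; the sequence cycles without reaching 1.

not base-4 4-happy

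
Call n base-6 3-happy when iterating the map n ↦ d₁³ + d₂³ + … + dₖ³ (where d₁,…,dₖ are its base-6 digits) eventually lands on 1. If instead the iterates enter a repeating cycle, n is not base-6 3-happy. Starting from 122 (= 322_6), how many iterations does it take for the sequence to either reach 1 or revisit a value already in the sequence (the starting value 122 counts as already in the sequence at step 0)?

6

122 = (3,2,2)_6 → 3³ + 2³ + 2³ = 27 + 8 + 8 = 43
43 = (1,1,1)_6 → 1³ + 1³ + 1³ = 1 + 1 + 1 = 3
3 = (3)_6 → 3³ = 27
27 = (4,3)_6 → 4³ + 3³ = 64 + 27 = 91
91 = (2,3,1)_6 → 2³ + 3³ + 1³ = 8 + 27 + 1 = 36
36 = (1,0,0)_6 → 1³ + 0³ + 0³ = 1 + 0 + 0 = 1  — reached 1.
That took 6 steps.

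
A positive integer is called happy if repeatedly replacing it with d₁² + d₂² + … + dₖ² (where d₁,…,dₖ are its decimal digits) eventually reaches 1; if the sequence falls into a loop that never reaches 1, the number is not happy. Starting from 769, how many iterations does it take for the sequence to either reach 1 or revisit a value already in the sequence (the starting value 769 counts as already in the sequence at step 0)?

11

769 → 7² + 6² + 9² = 166
166 → 1² + 6² + 6² = 73
73 → 7² + 3² = 58
58 → 5² + 8² = 89
89 → 8² + 9² = 145
145 → 1² + 4² + 5² = 42
42 → 4² + 2² = 20
20 → 2² + 0² = 4
4 → 4² = 16
16 → 1² + 6² = 37
37 → 3² + 7² = 58  — 58 repeats.
That took 11 steps.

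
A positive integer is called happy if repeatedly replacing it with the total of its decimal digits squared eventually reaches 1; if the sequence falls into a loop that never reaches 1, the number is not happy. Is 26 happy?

not happy

26 → 2² + 6² = 4 + 36 = 40
40 → 4² + 0² = 16 + 0 = 16
16 → 1² + 6² = 1 + 36 = 37
37 → 3² + 7² = 9 + 49 = 58
58 → 5² + 8² = 25 + 64 = 89
89 → 8² + 9² = 64 + 81 = 145
145 → 1² + 4² + 5² = 1 + 16 + 25 = 42
42 → 4² + 2² = 16 + 4 = 20
20 → 2² + 0² = 4 + 0 = 4
4 → 4² = 16  — 16 already seen; the sequence cycles without reaching 1.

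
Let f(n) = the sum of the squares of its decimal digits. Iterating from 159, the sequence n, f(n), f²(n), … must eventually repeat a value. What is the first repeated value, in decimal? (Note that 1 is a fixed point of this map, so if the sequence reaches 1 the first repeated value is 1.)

159 → 1² + 5² + 9² = 1 + 25 + 81 = 107
107 → 1² + 0² + 7² = 1 + 0 + 49 = 50
50 → 5² + 0² = 25 + 0 = 25
25 → 2² + 5² = 4 + 25 = 29
29 → 2² + 9² = 4 + 81 = 85
85 → 8² + 5² = 64 + 25 = 89
89 → 8² + 9² = 64 + 81 = 145
145 → 1² + 4² + 5² = 1 + 16 + 25 = 42
42 → 4² + 2² = 16 + 4 = 20
20 → 2² + 0² = 4 + 0 = 4
4 → 4² = 16
16 → 1² + 6² = 1 + 36 = 37
37 → 3² + 7² = 9 + 49 = 58
58 → 5² + 8² = 25 + 64 = 89  — 89 already appeared earlier.

89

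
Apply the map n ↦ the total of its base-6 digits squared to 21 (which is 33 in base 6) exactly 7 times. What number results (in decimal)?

21 = (3,3)_6 → 3² + 3² = 9 + 9 = 18
18 = (3,0)_6 → 3² + 0² = 9 + 0 = 9
9 = (1,3)_6 → 1² + 3² = 1 + 9 = 10
10 = (1,4)_6 → 1² + 4² = 1 + 16 = 17
17 = (2,5)_6 → 2² + 5² = 4 + 25 = 29
29 = (4,5)_6 → 4² + 5² = 16 + 25 = 41
41 = (1,0,5)_6 → 1² + 0² + 5² = 1 + 0 + 25 = 26

26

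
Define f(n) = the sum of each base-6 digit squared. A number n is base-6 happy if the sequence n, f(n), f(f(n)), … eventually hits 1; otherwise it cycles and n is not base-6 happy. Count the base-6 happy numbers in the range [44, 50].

44: 44 → 6 → 1  (reaches 1)
45: 45 → 11 → 26 → 20 → 13 → 5 → 25 → 17 → 29 → 41 → 26  (repeats 26)
46: 46 → 18 → 9 → 10 → 17 → 29 → 41 → 26 → 20 → 13 → 5 → 25 → 17  (repeats 17)
47: 47 → 27 → 25 → 17 → 29 → 41 → 26 → 20 → 13 → 5 → 25  (repeats 25)
48: 48 → 5 → 25 → 17 → 29 → 41 → 26 → 20 → 13 → 5  (repeats 5)
49: 49 → 6 → 1  (reaches 1)
50: 50 → 9 → 10 → 17 → 29 → 41 → 26 → 20 → 13 → 5 → 25 → 17  (repeats 17)
base-6 happy: 44, 49

2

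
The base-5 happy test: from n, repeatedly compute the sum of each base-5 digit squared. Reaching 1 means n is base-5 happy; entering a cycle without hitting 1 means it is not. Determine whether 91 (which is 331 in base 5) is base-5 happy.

base-5 happy

91 = (3,3,1)_5 → 19
19 = (3,4)_5 → 25
25 = (1,0,0)_5 → 1  — reached 1.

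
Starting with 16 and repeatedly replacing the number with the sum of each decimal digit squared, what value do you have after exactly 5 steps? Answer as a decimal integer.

16 → 37
37 → 58
58 → 89
89 → 145
145 → 42

42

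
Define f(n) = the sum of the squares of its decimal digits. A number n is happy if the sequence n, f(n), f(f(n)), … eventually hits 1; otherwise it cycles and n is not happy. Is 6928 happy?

not happy

6928 → 6² + 9² + 2² + 8² = 185
185 → 1² + 8² + 5² = 90
90 → 9² + 0² = 81
81 → 8² + 1² = 65
65 → 6² + 5² = 61
61 → 6² + 1² = 37
37 → 3² + 7² = 58
58 → 5² + 8² = 89
89 → 8² + 9² = 145
145 → 1² + 4² + 5² = 42
42 → 4² + 2² = 20
20 → 2² + 0² = 4
4 → 4² = 16
16 → 1² + 6² = 37  — 37 already seen; the sequence cycles without reaching 1.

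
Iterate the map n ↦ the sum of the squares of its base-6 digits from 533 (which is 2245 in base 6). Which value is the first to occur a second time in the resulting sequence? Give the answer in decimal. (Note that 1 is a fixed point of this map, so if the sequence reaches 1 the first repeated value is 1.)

1

533 = (2,2,4,5)_6 → 2² + 2² + 4² + 5² = 4 + 4 + 16 + 25 = 49
49 = (1,2,1)_6 → 1² + 2² + 1² = 1 + 4 + 1 = 6
6 = (1,0)_6 → 1² + 0² = 1 + 0 = 1  — reached the fixed point 1.
1 → 1, so 1 is the first repeated value.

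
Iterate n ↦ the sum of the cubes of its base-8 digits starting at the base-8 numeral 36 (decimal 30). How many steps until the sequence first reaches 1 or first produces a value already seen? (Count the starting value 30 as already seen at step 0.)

30 = (3,6)_8 → 3³ + 6³ = 27 + 216 = 243
243 = (3,6,3)_8 → 3³ + 6³ + 3³ = 27 + 216 + 27 = 270
270 = (4,1,6)_8 → 4³ + 1³ + 6³ = 64 + 1 + 216 = 281
281 = (4,3,1)_8 → 4³ + 3³ + 1³ = 64 + 27 + 1 = 92
92 = (1,3,4)_8 → 1³ + 3³ + 4³ = 1 + 27 + 64 = 92  — 92 repeats.
That took 5 steps.

5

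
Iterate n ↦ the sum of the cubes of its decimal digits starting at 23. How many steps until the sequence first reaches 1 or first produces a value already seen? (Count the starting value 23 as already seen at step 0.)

23 → 2³ + 3³ = 35
35 → 3³ + 5³ = 152
152 → 1³ + 5³ + 2³ = 134
134 → 1³ + 3³ + 4³ = 92
92 → 9³ + 2³ = 737
737 → 7³ + 3³ + 7³ = 713
713 → 7³ + 1³ + 3³ = 371
371 → 3³ + 7³ + 1³ = 371  — 371 repeats.
That took 8 steps.

8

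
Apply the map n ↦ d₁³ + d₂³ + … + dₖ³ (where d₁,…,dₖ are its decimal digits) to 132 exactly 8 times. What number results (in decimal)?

132 → 1³ + 3³ + 2³ = 1 + 27 + 8 = 36
36 → 3³ + 6³ = 27 + 216 = 243
243 → 2³ + 4³ + 3³ = 8 + 64 + 27 = 99
99 → 9³ + 9³ = 729 + 729 = 1458
1458 → 1³ + 4³ + 5³ + 8³ = 1 + 64 + 125 + 512 = 702
702 → 7³ + 0³ + 2³ = 343 + 0 + 8 = 351
351 → 3³ + 5³ + 1³ = 27 + 125 + 1 = 153
153 → 1³ + 5³ + 3³ = 1 + 125 + 27 = 153

153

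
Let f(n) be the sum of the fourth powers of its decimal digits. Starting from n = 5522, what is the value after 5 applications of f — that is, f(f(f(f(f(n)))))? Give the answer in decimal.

9603

5522 → 5⁴ + 5⁴ + 2⁴ + 2⁴ = 1282
1282 → 1⁴ + 2⁴ + 8⁴ + 2⁴ = 4129
4129 → 4⁴ + 1⁴ + 2⁴ + 9⁴ = 6834
6834 → 6⁴ + 8⁴ + 3⁴ + 4⁴ = 5729
5729 → 5⁴ + 7⁴ + 2⁴ + 9⁴ = 9603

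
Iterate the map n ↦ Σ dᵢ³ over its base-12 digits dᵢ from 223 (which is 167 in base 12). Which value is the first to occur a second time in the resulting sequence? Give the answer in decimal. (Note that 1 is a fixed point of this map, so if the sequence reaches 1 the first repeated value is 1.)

1539

223 = (1,6,7)_12 → 1³ + 6³ + 7³ = 1 + 216 + 343 = 560
560 = (3,10,8)_12 → 3³ + 10³ + 8³ = 27 + 1000 + 512 = 1539
1539 = (10,8,3)_12 → 10³ + 8³ + 3³ = 1000 + 512 + 27 = 1539  — 1539 already appeared earlier.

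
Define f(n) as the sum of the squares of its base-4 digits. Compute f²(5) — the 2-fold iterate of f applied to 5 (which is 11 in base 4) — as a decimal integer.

5 = (1,1)_4 → 1² + 1² = 1 + 1 = 2
2 = (2)_4 → 2² = 4

4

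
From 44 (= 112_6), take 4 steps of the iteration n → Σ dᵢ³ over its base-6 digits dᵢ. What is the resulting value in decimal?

44 = (1,1,2)_6 → 1³ + 1³ + 2³ = 10
10 = (1,4)_6 → 1³ + 4³ = 65
65 = (1,4,5)_6 → 1³ + 4³ + 5³ = 190
190 = (5,1,4)_6 → 5³ + 1³ + 4³ = 190

190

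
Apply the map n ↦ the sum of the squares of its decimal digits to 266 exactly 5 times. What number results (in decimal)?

42

266 → 76
76 → 85
85 → 89
89 → 145
145 → 42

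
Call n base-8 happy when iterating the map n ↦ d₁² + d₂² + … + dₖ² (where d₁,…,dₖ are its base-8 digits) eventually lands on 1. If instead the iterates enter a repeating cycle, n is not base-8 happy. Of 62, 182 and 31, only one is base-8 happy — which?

182

62: 62 → 85 → 30 → 45 → 50 → 40 → 25 → 10 → 5 → 25  — repeats 25 (not base-8 happy)
182: 182 → 76 → 18 → 8 → 1  — reaches 1 (base-8 happy)
31: 31 → 58 → 53 → 61 → 74 → 6 → 36 → 32 → 16 → 4 → 16  — repeats 16 (not base-8 happy)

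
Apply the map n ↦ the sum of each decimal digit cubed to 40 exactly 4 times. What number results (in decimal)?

133

40 → 4³ + 0³ = 64 + 0 = 64
64 → 6³ + 4³ = 216 + 64 = 280
280 → 2³ + 8³ + 0³ = 8 + 512 + 0 = 520
520 → 5³ + 2³ + 0³ = 125 + 8 + 0 = 133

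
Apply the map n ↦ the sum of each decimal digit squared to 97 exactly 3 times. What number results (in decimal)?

1

97 → 9² + 7² = 130
130 → 1² + 3² + 0² = 10
10 → 1² + 0² = 1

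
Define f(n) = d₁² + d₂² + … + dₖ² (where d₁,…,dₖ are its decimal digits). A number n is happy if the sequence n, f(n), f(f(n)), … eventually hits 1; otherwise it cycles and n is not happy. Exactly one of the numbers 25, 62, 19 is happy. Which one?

25: 25 → 29 → 85 → 89 → 145 → 42 → 20 → 4 → 16 → 37 → 58 → 89  — repeats 89 (not happy)
62: 62 → 40 → 16 → 37 → 58 → 89 → 145 → 42 → 20 → 4 → 16  — repeats 16 (not happy)
19: 19 → 82 → 68 → 100 → 1  — reaches 1 (happy)

19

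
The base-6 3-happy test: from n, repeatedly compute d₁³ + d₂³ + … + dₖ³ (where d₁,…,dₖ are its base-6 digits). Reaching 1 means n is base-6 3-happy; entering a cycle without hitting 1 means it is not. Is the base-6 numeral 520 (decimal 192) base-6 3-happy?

192 = (5,2,0)_6 → 133
133 = (3,4,1)_6 → 92
92 = (2,3,2)_6 → 43
43 = (1,1,1)_6 → 3
3 = (3)_6 → 27
27 = (4,3)_6 → 91
91 = (2,3,1)_6 → 36
36 = (1,0,0)_6 → 1  — reached 1.

base-6 3-happy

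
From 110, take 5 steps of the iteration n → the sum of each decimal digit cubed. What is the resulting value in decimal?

92

110 → 2
2 → 8
8 → 512
512 → 134
134 → 92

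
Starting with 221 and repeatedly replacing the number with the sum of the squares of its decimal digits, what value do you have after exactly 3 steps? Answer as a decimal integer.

221 → 9
9 → 81
81 → 65

65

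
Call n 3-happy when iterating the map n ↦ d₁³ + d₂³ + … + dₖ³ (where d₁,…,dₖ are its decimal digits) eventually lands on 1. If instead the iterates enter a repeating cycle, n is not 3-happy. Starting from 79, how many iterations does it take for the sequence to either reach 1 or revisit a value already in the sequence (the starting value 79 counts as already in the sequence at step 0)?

5

79 → 1072
1072 → 352
352 → 160
160 → 217
217 → 352  — 352 repeats.
That took 5 steps.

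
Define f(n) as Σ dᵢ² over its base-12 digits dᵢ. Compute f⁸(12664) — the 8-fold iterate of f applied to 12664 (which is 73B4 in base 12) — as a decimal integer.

12664 = (7,3,11,4)_12 → 7² + 3² + 11² + 4² = 49 + 9 + 121 + 16 = 195
195 = (1,4,3)_12 → 1² + 4² + 3² = 1 + 16 + 9 = 26
26 = (2,2)_12 → 2² + 2² = 4 + 4 = 8
8 = (8)_12 → 8² = 64
64 = (5,4)_12 → 5² + 4² = 25 + 16 = 41
41 = (3,5)_12 → 3² + 5² = 9 + 25 = 34
34 = (2,10)_12 → 2² + 10² = 4 + 100 = 104
104 = (8,8)_12 → 8² + 8² = 64 + 64 = 128

128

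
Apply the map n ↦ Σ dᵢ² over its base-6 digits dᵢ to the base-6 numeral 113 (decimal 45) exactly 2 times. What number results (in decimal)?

26

45 = (1,1,3)_6 → 11
11 = (1,5)_6 → 26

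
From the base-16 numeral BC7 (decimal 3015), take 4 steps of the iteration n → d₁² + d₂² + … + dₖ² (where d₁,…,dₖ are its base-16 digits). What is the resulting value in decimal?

3015 = (11,12,7)_16 → 11² + 12² + 7² = 314
314 = (1,3,10)_16 → 1² + 3² + 10² = 110
110 = (6,14)_16 → 6² + 14² = 232
232 = (14,8)_16 → 14² + 8² = 260

260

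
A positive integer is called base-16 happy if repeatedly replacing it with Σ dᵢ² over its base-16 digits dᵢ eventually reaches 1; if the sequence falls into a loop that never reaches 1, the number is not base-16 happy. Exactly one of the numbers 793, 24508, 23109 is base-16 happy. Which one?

23109

793: 793 → 91 → 146 → 85 → 50 → 13 → 169 → 181 → 146  — repeats 146 (not base-16 happy)
24508: 24508 → 515 → 13 → 169 → 181 → 146 → 85 → 50 → 13  — repeats 13 (not base-16 happy)
23109: 23109 → 166 → 136 → 128 → 64 → 16 → 1  — reaches 1 (base-16 happy)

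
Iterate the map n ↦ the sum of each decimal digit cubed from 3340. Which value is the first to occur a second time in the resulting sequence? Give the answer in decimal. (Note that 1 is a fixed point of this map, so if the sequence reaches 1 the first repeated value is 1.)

3340 → 3³ + 3³ + 4³ + 0³ = 27 + 27 + 64 + 0 = 118
118 → 1³ + 1³ + 8³ = 1 + 1 + 512 = 514
514 → 5³ + 1³ + 4³ = 125 + 1 + 64 = 190
190 → 1³ + 9³ + 0³ = 1 + 729 + 0 = 730
730 → 7³ + 3³ + 0³ = 343 + 27 + 0 = 370
370 → 3³ + 7³ + 0³ = 27 + 343 + 0 = 370  — 370 already appeared earlier.

370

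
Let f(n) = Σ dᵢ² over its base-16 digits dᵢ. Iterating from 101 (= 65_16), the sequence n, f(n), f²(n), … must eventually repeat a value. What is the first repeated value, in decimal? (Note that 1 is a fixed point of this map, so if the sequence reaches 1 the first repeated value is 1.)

101 = (6,5)_16 → 6² + 5² = 36 + 25 = 61
61 = (3,13)_16 → 3² + 13² = 9 + 169 = 178
178 = (11,2)_16 → 11² + 2² = 121 + 4 = 125
125 = (7,13)_16 → 7² + 13² = 49 + 169 = 218
218 = (13,10)_16 → 13² + 10² = 169 + 100 = 269
269 = (1,0,13)_16 → 1² + 0² + 13² = 1 + 0 + 169 = 170
170 = (10,10)_16 → 10² + 10² = 100 + 100 = 200
200 = (12,8)_16 → 12² + 8² = 144 + 64 = 208
208 = (13,0)_16 → 13² + 0² = 169 + 0 = 169
169 = (10,9)_16 → 10² + 9² = 100 + 81 = 181
181 = (11,5)_16 → 11² + 5² = 121 + 25 = 146
146 = (9,2)_16 → 9² + 2² = 81 + 4 = 85
85 = (5,5)_16 → 5² + 5² = 25 + 25 = 50
50 = (3,2)_16 → 3² + 2² = 9 + 4 = 13
13 = (13)_16 → 13² = 169  — 169 already appeared earlier.

169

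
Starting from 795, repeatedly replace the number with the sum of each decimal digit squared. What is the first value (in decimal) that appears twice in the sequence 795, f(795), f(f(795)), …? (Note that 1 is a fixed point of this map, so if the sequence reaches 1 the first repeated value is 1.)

16

795 → 7² + 9² + 5² = 155
155 → 1² + 5² + 5² = 51
51 → 5² + 1² = 26
26 → 2² + 6² = 40
40 → 4² + 0² = 16
16 → 1² + 6² = 37
37 → 3² + 7² = 58
58 → 5² + 8² = 89
89 → 8² + 9² = 145
145 → 1² + 4² + 5² = 42
42 → 4² + 2² = 20
20 → 2² + 0² = 4
4 → 4² = 16  — 16 already appeared earlier.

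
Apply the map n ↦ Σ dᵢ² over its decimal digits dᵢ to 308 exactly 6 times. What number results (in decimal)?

308 → 3² + 0² + 8² = 9 + 0 + 64 = 73
73 → 7² + 3² = 49 + 9 = 58
58 → 5² + 8² = 25 + 64 = 89
89 → 8² + 9² = 64 + 81 = 145
145 → 1² + 4² + 5² = 1 + 16 + 25 = 42
42 → 4² + 2² = 16 + 4 = 20

20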